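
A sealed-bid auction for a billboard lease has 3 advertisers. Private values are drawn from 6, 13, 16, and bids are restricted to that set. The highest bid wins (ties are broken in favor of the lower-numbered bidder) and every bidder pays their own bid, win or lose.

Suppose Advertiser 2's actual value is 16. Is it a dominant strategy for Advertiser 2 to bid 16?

No

Consider the case where Advertiser 1 bids 6 and Advertiser 3 bids 6.
Truthful bid 16: wins, pays 16, utility 16 - 16 = 0.
Bid 13 instead: wins, pays 13, utility 16 - 13 = 3.
Since 3 > 0, bidding 13 is strictly better here, so truthful bidding is not dominant.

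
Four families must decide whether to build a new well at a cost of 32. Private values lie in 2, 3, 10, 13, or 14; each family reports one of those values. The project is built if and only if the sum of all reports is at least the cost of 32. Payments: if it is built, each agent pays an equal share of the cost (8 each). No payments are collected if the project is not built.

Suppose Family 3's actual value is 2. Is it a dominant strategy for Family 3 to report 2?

Yes

Check each profile of the others' reports and compare truth against every alternative report.
Others report (2, 13, 14): truth gives 0, best alternative gives -6.
Others report (2, 14, 13): truth gives 0, best alternative gives -6.
Others report (3, 13, 13): truth gives 0, best alternative gives -6.
Others report (13, 2, 14): truth gives 0, best alternative gives -6.
Others report (13, 3, 13): truth gives 0, best alternative gives -6.
Others report (13, 13, 3): truth gives 0, best alternative gives -6.
(Remaining 119 profiles checked similarly; truth is weakly best in each.)
In every case the truthful report is at least as good as any alternative, so it is a dominant strategy.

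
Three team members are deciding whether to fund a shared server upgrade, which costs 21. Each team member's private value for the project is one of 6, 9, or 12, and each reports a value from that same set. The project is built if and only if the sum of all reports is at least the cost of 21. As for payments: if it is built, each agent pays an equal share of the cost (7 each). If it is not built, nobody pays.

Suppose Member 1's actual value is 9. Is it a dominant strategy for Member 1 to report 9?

Check each profile of the others' reports and compare truth against every alternative report.
Others report (6, 6): truth gives 2, best alternative gives 2.
Others report (6, 9): truth gives 2, best alternative gives 2.
Others report (6, 12): truth gives 2, best alternative gives 2.
Others report (9, 6): truth gives 2, best alternative gives 2.
Others report (9, 9): truth gives 2, best alternative gives 2.
Others report (9, 12): truth gives 2, best alternative gives 2.
(Remaining 3 profiles checked similarly; truth is weakly best in each.)
In every case the truthful report is at least as good as any alternative, so it is a dominant strategy.

Yes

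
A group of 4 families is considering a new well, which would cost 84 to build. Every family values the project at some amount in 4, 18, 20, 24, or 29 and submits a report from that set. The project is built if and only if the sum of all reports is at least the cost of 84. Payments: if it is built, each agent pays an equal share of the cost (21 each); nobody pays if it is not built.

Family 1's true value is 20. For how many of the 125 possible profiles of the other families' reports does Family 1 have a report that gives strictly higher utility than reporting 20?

43

Others report (18, 18, 29): truth gives -1; report 4 gives 0 > -1. Violating.
Others report (18, 20, 29): truth gives -1; report 4 gives 0 > -1. Violating.
Others report (18, 24, 24): truth gives -1; report 4 gives 0 > -1. Violating.
Others report (18, 24, 29): truth gives -1; report 4 gives 0 > -1. Violating.
Others report (4, 4, 4): truth gives 0; no alternative beats it.
Others report (4, 4, 18): truth gives 0; no alternative beats it.
(Checking all 125 profiles: 43 have a profitable deviation, 82 do not.)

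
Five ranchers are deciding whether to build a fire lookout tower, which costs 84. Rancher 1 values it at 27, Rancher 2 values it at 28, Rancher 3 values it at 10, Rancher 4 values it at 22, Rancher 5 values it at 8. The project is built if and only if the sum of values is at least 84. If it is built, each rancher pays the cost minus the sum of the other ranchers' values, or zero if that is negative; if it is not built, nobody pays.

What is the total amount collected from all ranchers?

44

Total value 95 ≥ cost 84, so it is built.
Rancher 1: others sum to 68; max(0, 84 - 68) = 16.
Rancher 2: others sum to 67; max(0, 84 - 67) = 17.
Rancher 3: others sum to 85; max(0, 84 - 85) = 0.
Rancher 4: others sum to 73; max(0, 84 - 73) = 11.
Rancher 5: others sum to 87; max(0, 84 - 87) = 0.
Total collected = 16 + 17 + 0 + 11 + 0 = 44.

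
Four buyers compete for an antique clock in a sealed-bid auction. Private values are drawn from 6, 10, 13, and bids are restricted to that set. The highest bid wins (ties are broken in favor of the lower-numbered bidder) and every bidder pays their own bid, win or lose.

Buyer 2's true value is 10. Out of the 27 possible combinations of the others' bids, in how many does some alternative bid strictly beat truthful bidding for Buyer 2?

23

Others bid (6, 6, 13): truth gives -10; bid 13 gives -3 > -10. Violating.
Others bid (6, 10, 13): truth gives -10; bid 13 gives -3 > -10. Violating.
Others bid (6, 13, 6): truth gives -10; bid 13 gives -3 > -10. Violating.
Others bid (6, 13, 10): truth gives -10; bid 13 gives -3 > -10. Violating.
Others bid (6, 6, 6): truth gives 0; no alternative beats it.
Others bid (6, 6, 10): truth gives 0; no alternative beats it.
(Checking all 27 profiles: 23 have a profitable deviation, 4 do not.)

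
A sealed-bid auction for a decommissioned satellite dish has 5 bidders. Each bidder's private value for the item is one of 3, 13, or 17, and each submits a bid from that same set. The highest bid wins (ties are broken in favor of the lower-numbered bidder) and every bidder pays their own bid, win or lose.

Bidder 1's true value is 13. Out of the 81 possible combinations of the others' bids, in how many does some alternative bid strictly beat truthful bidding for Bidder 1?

Others bid (3, 3, 3, 3): truth gives 0; bid 3 gives 10 > 0. Violating.
Others bid (3, 3, 3, 17): truth gives -13; bid 3 gives -3 > -13. Violating.
Others bid (3, 3, 13, 17): truth gives -13; bid 3 gives -3 > -13. Violating.
Others bid (3, 3, 17, 3): truth gives -13; bid 3 gives -3 > -13. Violating.
Others bid (3, 3, 3, 13): truth gives 0; no alternative beats it.
Others bid (3, 3, 13, 3): truth gives 0; no alternative beats it.
(Checking all 81 profiles: 66 have a profitable deviation, 15 do not.)

66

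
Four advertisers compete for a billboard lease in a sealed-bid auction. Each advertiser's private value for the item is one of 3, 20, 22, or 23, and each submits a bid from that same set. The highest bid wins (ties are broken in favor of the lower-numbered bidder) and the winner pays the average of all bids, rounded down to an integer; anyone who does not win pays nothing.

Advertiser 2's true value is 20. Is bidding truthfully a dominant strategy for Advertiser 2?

Consider the case where Advertiser 1 bids 3, Advertiser 3 bids 3 and Advertiser 4 bids 22.
Truthful bid 20: loses, pays 0, utility 0.
Bid 22 instead: wins, pays 12, utility 20 - 12 = 8.
Since 8 > 0, bidding 22 is strictly better here, so truthful bidding is not dominant.

No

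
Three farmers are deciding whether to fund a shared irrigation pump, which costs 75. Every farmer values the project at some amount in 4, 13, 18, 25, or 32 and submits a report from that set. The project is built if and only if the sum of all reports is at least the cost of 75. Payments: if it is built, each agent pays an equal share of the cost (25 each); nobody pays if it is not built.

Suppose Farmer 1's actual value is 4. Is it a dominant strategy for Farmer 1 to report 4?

Check each profile of the others' reports and compare truth against every alternative report.
Others report (32, 32): truth gives 0, best alternative gives -21.
Others report (4, 4): truth gives 0, best alternative gives 0.
Others report (4, 13): truth gives 0, best alternative gives 0.
Others report (4, 18): truth gives 0, best alternative gives 0.
Others report (4, 25): truth gives 0, best alternative gives 0.
Others report (4, 32): truth gives 0, best alternative gives 0.
(Remaining 19 profiles checked similarly; truth is weakly best in each.)
In every case the truthful report is at least as good as any alternative, so it is a dominant strategy.

Yes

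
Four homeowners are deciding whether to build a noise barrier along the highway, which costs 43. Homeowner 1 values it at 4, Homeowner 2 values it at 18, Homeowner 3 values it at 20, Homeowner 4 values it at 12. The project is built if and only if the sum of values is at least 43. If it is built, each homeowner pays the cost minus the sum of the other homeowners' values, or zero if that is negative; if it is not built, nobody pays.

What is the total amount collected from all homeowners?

Total value 54 ≥ cost 43, so it is built.
Homeowner 1: others sum to 50; max(0, 43 - 50) = 0.
Homeowner 2: others sum to 36; max(0, 43 - 36) = 7.
Homeowner 3: others sum to 34; max(0, 43 - 34) = 9.
Homeowner 4: others sum to 42; max(0, 43 - 42) = 1.
Total collected = 0 + 7 + 9 + 1 = 17.

17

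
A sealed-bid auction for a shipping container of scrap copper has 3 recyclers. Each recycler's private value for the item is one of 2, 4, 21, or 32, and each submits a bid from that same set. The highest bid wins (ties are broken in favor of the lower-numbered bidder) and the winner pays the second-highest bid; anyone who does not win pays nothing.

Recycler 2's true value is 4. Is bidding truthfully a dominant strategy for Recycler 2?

Yes

Check each profile of the others' bids and compare truth against every alternative bid.
Others bid (2, 2): truth gives 2, best alternative gives 2.
Others bid (2, 4): truth gives 0, best alternative gives 0.
Others bid (2, 21): truth gives 0, best alternative gives 0.
Others bid (2, 32): truth gives 0, best alternative gives 0.
Others bid (4, 2): truth gives 0, best alternative gives 0.
Others bid (4, 4): truth gives 0, best alternative gives 0.
(Remaining 10 profiles checked similarly; truth is weakly best in each.)
In every case the truthful bid is at least as good as any alternative, so it is a dominant strategy.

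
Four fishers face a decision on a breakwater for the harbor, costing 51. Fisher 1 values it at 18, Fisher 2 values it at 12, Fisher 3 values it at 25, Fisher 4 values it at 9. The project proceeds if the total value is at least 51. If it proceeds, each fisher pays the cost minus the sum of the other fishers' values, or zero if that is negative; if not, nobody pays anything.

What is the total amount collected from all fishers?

17

Total value 64 ≥ cost 51, so it is built.
Fisher 1: others sum to 46; max(0, 51 - 46) = 5.
Fisher 2: others sum to 52; max(0, 51 - 52) = 0.
Fisher 3: others sum to 39; max(0, 51 - 39) = 12.
Fisher 4: others sum to 55; max(0, 51 - 55) = 0.
Total collected = 5 + 0 + 12 + 0 = 17.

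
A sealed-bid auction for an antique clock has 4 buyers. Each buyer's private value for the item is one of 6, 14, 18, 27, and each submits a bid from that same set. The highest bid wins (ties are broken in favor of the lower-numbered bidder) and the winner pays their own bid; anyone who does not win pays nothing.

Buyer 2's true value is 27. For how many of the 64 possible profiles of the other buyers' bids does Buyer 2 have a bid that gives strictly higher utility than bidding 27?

18

Others bid (6, 6, 6): truth gives 0; bid 14 gives 13 > 0. Violating.
Others bid (6, 6, 14): truth gives 0; bid 14 gives 13 > 0. Violating.
Others bid (6, 6, 18): truth gives 0; bid 18 gives 9 > 0. Violating.
Others bid (6, 14, 6): truth gives 0; bid 14 gives 13 > 0. Violating.
Others bid (6, 6, 27): truth gives 0; no alternative beats it.
Others bid (6, 14, 27): truth gives 0; no alternative beats it.
(Checking all 64 profiles: 18 have a profitable deviation, 46 do not.)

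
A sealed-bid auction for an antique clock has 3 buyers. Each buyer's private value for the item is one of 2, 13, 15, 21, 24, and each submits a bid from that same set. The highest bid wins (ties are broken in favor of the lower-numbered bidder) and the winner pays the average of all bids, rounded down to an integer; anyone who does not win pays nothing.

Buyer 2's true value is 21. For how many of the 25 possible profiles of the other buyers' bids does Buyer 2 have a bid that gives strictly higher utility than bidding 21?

Others bid (2, 2): truth gives 13; bid 13 gives 16 > 13. Violating.
Others bid (2, 13): truth gives 9; bid 13 gives 12 > 9. Violating.
Others bid (2, 15): truth gives 9; bid 15 gives 11 > 9. Violating.
Others bid (2, 24): truth gives 0; bid 24 gives 5 > 0. Violating.
Others bid (2, 21): truth gives 7; no alternative beats it.
Others bid (13, 21): truth gives 3; no alternative beats it.
(Checking all 25 profiles: 11 have a profitable deviation, 14 do not.)

11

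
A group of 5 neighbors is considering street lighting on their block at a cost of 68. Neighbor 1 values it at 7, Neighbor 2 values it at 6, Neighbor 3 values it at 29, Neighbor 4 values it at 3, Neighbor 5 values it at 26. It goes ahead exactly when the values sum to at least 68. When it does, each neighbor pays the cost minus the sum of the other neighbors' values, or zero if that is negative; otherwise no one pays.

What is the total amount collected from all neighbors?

56

Total value 71 ≥ cost 68, so it is built.
Neighbor 1: others sum to 64; max(0, 68 - 64) = 4.
Neighbor 2: others sum to 65; max(0, 68 - 65) = 3.
Neighbor 3: others sum to 42; max(0, 68 - 42) = 26.
Neighbor 4: others sum to 68; max(0, 68 - 68) = 0.
Neighbor 5: others sum to 45; max(0, 68 - 45) = 23.
Total collected = 4 + 3 + 26 + 0 + 23 = 56.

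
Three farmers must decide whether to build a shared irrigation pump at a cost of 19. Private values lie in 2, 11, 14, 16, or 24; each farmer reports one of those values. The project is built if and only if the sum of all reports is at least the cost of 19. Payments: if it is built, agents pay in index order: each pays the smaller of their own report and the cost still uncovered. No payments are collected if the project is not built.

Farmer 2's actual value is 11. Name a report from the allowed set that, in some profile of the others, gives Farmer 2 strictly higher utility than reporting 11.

2

Suppose Farmer 1 reports 2 and Farmer 3 reports 16.
Report 11: project built, pays 11, utility 11 - 11 = 0.
Report 2: project built, pays 2, utility 11 - 2 = 9.
So reporting 2 beats truth here (9 > 0).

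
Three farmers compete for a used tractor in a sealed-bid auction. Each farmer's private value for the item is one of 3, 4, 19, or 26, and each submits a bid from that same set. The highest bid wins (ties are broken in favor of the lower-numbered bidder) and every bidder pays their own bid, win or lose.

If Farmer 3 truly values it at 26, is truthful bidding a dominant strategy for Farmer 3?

No

Consider the case where Farmer 1 bids 3 and Farmer 2 bids 3.
Truthful bid 26: wins, pays 26, utility 26 - 26 = 0.
Bid 4 instead: wins, pays 4, utility 26 - 4 = 22.
Since 22 > 0, bidding 4 is strictly better here, so truthful bidding is not dominant.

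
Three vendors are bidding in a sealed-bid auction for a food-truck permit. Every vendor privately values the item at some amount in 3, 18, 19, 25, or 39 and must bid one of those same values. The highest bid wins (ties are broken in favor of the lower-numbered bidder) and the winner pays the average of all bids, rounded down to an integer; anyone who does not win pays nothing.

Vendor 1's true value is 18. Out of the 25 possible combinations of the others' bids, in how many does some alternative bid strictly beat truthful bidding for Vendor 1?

Others bid (3, 3): truth gives 10; bid 3 gives 15 > 10. Violating.
Others bid (3, 19): truth gives 0; bid 19 gives 5 > 0. Violating.
Others bid (3, 25): truth gives 0; bid 25 gives 1 > 0. Violating.
Others bid (19, 3): truth gives 0; bid 19 gives 5 > 0. Violating.
Others bid (3, 18): truth gives 5; no alternative beats it.
Others bid (3, 39): truth gives 0; no alternative beats it.
(Checking all 25 profiles: 5 have a profitable deviation, 20 do not.)

5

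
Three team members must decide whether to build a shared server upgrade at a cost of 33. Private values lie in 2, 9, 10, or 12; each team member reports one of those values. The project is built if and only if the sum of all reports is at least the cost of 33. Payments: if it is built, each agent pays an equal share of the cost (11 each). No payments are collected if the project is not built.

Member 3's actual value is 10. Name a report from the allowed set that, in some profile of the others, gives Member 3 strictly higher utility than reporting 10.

2

Suppose Member 1 reports 12 and Member 2 reports 12.
Report 10: project built, pays 11, utility 10 - 11 = -1.
Report 2: project not built, utility 0.
So reporting 2 beats truth here (0 > -1).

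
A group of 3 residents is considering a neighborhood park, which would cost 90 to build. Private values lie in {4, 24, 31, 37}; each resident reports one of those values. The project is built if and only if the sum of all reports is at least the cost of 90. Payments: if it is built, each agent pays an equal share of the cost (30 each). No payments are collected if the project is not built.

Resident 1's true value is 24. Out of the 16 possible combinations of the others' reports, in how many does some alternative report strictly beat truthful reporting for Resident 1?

Others report (31, 37): truth gives -6; report 4 gives 0 > -6. Violating.
Others report (37, 31): truth gives -6; report 4 gives 0 > -6. Violating.
Others report (37, 37): truth gives -6; report 4 gives 0 > -6. Violating.
Others report (4, 4): truth gives 0; no alternative beats it.
Others report (4, 24): truth gives 0; no alternative beats it.
(Checking all 16 profiles: 3 have a profitable deviation, 13 do not.)

3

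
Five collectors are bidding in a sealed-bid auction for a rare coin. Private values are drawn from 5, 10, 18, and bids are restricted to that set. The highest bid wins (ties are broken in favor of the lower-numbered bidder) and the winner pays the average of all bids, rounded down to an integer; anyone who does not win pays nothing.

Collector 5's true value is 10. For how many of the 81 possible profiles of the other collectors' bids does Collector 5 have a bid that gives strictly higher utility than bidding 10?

Others bid (5, 5, 5, 10): truth gives 0; bid 18 gives 2 > 0. Violating.
Others bid (5, 5, 10, 5): truth gives 0; bid 18 gives 2 > 0. Violating.
Others bid (5, 5, 10, 10): truth gives 0; bid 18 gives 1 > 0. Violating.
Others bid (5, 10, 5, 5): truth gives 0; bid 18 gives 2 > 0. Violating.
Others bid (5, 5, 5, 5): truth gives 4; no alternative beats it.
Others bid (5, 5, 5, 18): truth gives 0; no alternative beats it.
(Checking all 81 profiles: 10 have a profitable deviation, 71 do not.)

10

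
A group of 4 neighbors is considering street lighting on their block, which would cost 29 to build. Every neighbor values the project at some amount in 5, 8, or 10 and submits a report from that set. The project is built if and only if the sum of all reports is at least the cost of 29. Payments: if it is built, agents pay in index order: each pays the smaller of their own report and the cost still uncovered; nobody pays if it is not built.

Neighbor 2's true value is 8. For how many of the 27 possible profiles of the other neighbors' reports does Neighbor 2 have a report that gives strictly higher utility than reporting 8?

Others report (5, 10, 10): truth gives 0; report 5 gives 3 > 0. Violating.
Others report (8, 8, 8): truth gives 0; report 5 gives 3 > 0. Violating.
Others report (8, 8, 10): truth gives 0; report 5 gives 3 > 0. Violating.
Others report (8, 10, 8): truth gives 0; report 5 gives 3 > 0. Violating.
Others report (5, 5, 5): truth gives 0; no alternative beats it.
Others report (5, 5, 8): truth gives 0; no alternative beats it.
(Checking all 27 profiles: 11 have a profitable deviation, 16 do not.)

11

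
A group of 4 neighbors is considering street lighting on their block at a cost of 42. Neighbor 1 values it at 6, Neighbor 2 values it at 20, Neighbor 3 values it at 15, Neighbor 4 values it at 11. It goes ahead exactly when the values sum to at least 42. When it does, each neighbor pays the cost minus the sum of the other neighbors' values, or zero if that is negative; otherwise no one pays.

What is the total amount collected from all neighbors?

Total value 52 ≥ cost 42, so it is built.
Neighbor 1: others sum to 46; max(0, 42 - 46) = 0.
Neighbor 2: others sum to 32; max(0, 42 - 32) = 10.
Neighbor 3: others sum to 37; max(0, 42 - 37) = 5.
Neighbor 4: others sum to 41; max(0, 42 - 41) = 1.
Total collected = 0 + 10 + 5 + 1 = 16.

16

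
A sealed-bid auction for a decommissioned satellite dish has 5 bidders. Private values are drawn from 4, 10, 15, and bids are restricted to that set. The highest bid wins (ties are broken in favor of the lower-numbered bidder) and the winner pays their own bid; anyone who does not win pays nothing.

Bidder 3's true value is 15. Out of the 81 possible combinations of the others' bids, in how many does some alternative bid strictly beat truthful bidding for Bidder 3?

4

Others bid (4, 4, 4, 4): truth gives 0; bid 10 gives 5 > 0. Violating.
Others bid (4, 4, 4, 10): truth gives 0; bid 10 gives 5 > 0. Violating.
Others bid (4, 4, 10, 4): truth gives 0; bid 10 gives 5 > 0. Violating.
Others bid (4, 4, 10, 10): truth gives 0; bid 10 gives 5 > 0. Violating.
Others bid (4, 4, 4, 15): truth gives 0; no alternative beats it.
Others bid (4, 4, 10, 15): truth gives 0; no alternative beats it.
(Checking all 81 profiles: 4 have a profitable deviation, 77 do not.)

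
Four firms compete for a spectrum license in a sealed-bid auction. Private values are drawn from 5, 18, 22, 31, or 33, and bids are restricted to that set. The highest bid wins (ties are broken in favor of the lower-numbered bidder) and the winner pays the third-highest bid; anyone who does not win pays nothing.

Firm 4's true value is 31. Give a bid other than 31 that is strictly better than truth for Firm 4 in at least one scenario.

33

Suppose Firm 1 bids 5, Firm 2 bids 5 and Firm 3 bids 31.
Bid 31: loses, pays 0, utility 0.
Bid 33: wins, pays 5, utility 31 - 5 = 26.
So bidding 33 beats truth here (26 > 0).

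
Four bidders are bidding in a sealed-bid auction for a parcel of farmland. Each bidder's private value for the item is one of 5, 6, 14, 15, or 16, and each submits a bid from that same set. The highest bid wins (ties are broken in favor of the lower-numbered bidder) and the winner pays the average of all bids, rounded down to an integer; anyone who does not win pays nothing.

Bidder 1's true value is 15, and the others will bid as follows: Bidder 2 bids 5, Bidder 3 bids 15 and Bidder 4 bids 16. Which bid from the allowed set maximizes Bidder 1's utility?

Bid 5: loses, pays 0, utility 0.
Bid 6: loses, pays 0, utility 0.
Bid 14: loses, pays 0, utility 0.
Bid 15: loses, pays 0, utility 0.
Bid 16: wins, pays 13, utility 15 - 13 = 2.
The best choice is 16 with utility 2.

16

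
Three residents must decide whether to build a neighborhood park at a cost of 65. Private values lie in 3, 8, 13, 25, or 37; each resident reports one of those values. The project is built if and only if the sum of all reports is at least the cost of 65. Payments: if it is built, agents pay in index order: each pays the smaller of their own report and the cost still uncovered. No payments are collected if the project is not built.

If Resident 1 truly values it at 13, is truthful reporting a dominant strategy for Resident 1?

No

Consider the case where Resident 2 reports 25 and Resident 3 reports 37.
Truthful report 13: project built, pays 13, utility 13 - 13 = 0.
Report 3 instead: project built, pays 3, utility 13 - 3 = 10.
Since 10 > 0, reporting 3 is strictly better here, so truthful reporting is not dominant.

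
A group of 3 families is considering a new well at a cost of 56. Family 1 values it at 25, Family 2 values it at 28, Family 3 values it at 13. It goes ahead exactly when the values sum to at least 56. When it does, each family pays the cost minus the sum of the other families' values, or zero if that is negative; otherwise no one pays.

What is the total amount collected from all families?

Total value 66 ≥ cost 56, so it is built.
Family 1: others sum to 41; max(0, 56 - 41) = 15.
Family 2: others sum to 38; max(0, 56 - 38) = 18.
Family 3: others sum to 53; max(0, 56 - 53) = 3.
Total collected = 15 + 18 + 3 = 36.

36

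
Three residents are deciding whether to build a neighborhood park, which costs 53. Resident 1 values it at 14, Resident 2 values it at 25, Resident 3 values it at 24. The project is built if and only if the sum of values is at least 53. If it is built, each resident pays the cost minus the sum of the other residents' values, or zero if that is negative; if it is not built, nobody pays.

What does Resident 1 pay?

4

Total value 63 ≥ cost 53, so the project is built.
The other residents' values sum to 49.
Cost minus that sum is 53 - 49 = 4.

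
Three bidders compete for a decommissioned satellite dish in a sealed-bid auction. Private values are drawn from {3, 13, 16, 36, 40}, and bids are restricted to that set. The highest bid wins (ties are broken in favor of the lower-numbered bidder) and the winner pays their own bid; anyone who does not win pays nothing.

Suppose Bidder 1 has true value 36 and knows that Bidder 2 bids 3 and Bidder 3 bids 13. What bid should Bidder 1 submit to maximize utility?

Bid 3: loses, pays 0, utility 0.
Bid 13: wins, pays 13, utility 36 - 13 = 23.
Bid 16: wins, pays 16, utility 36 - 16 = 20.
Bid 36: wins, pays 36, utility 36 - 36 = 0.
Bid 40: wins, pays 40, utility 36 - 40 = -4.
The best choice is 13 with utility 23.

13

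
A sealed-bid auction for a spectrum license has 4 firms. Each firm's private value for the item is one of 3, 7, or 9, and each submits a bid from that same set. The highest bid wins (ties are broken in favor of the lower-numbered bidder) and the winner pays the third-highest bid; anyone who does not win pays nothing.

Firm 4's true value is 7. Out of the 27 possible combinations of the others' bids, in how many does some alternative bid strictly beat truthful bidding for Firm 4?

3

Others bid (3, 3, 7): truth gives 0; bid 9 gives 4 > 0. Violating.
Others bid (3, 7, 3): truth gives 0; bid 9 gives 4 > 0. Violating.
Others bid (7, 3, 3): truth gives 0; bid 9 gives 4 > 0. Violating.
Others bid (3, 3, 3): truth gives 4; no alternative beats it.
Others bid (3, 3, 9): truth gives 0; no alternative beats it.
(Checking all 27 profiles: 3 have a profitable deviation, 24 do not.)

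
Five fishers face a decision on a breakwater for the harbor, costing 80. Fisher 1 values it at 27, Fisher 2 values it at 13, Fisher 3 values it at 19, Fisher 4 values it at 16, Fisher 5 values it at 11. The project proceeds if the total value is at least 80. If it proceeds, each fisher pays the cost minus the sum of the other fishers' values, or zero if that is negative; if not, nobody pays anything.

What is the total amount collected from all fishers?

Total value 86 ≥ cost 80, so it is built.
Fisher 1: others sum to 59; max(0, 80 - 59) = 21.
Fisher 2: others sum to 73; max(0, 80 - 73) = 7.
Fisher 3: others sum to 67; max(0, 80 - 67) = 13.
Fisher 4: others sum to 70; max(0, 80 - 70) = 10.
Fisher 5: others sum to 75; max(0, 80 - 75) = 5.
Total collected = 21 + 7 + 13 + 10 + 5 = 56.

56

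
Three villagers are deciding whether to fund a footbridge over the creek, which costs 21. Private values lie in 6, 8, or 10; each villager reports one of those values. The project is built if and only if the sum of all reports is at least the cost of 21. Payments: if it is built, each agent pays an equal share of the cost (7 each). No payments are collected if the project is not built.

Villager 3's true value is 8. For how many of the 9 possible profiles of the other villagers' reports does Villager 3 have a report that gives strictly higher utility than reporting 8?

1

Others report (6, 6): truth gives 0; report 10 gives 1 > 0. Violating.
Others report (6, 8): truth gives 1; no alternative beats it.
Others report (6, 10): truth gives 1; no alternative beats it.
(Checking all 9 profiles: 1 has a profitable deviation, 8 do not.)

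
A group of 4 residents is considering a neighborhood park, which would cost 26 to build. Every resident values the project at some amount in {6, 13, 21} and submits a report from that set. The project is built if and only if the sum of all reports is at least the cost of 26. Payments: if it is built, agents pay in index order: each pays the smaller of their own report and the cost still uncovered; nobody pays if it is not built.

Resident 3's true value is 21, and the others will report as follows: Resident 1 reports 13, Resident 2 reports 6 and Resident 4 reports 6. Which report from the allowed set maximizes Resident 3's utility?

Report 6: project built, pays 6, utility 21 - 6 = 15.
Report 13: project built, pays 7, utility 21 - 7 = 14.
Report 21: project built, pays 7, utility 21 - 7 = 14.
The best choice is 6 with utility 15.

6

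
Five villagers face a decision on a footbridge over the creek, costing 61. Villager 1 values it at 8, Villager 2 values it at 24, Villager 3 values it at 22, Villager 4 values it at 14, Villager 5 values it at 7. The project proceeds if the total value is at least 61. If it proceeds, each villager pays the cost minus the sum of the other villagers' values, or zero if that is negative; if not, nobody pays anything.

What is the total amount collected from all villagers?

Total value 75 ≥ cost 61, so it is built.
Villager 1: others sum to 67; max(0, 61 - 67) = 0.
Villager 2: others sum to 51; max(0, 61 - 51) = 10.
Villager 3: others sum to 53; max(0, 61 - 53) = 8.
Villager 4: others sum to 61; max(0, 61 - 61) = 0.
Villager 5: others sum to 68; max(0, 61 - 68) = 0.
Total collected = 0 + 10 + 8 + 0 + 0 = 18.

18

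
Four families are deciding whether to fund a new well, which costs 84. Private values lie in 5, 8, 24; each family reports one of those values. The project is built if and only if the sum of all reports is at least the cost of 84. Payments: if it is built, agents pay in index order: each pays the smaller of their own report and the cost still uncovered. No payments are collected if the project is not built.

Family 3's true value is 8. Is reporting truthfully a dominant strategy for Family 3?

Check each profile of the others' reports and compare truth against every alternative report.
Others report (5, 5, 5): truth gives 0, best alternative gives 0.
Others report (5, 5, 8): truth gives 0, best alternative gives 0.
Others report (5, 5, 24): truth gives 0, best alternative gives 0.
Others report (5, 8, 5): truth gives 0, best alternative gives 0.
Others report (5, 8, 8): truth gives 0, best alternative gives 0.
Others report (5, 8, 24): truth gives 0, best alternative gives 0.
(Remaining 21 profiles checked similarly; truth is weakly best in each.)
In every case the truthful report is at least as good as any alternative, so it is a dominant strategy.

Yes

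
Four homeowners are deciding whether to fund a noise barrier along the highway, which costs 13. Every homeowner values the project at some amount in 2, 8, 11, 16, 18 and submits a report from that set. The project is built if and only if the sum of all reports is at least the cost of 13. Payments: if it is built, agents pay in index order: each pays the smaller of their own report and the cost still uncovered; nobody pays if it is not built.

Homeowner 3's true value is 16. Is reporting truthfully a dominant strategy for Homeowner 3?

No

Consider the case where Homeowner 1 reports 2, Homeowner 2 reports 2 and Homeowner 4 reports 2.
Truthful report 16: project built, pays 9, utility 16 - 9 = 7.
Report 8 instead: project built, pays 8, utility 16 - 8 = 8.
Since 8 > 7, reporting 8 is strictly better here, so truthful reporting is not dominant.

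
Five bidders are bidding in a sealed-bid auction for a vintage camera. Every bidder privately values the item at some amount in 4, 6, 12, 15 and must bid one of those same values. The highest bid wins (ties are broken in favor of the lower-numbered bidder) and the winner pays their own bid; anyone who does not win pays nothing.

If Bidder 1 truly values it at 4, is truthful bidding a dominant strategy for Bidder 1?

Yes

Check each profile of the others' bids and compare truth against every alternative bid.
Others bid (4, 4, 4, 4): truth gives 0, best alternative gives -2.
Others bid (4, 4, 4, 6): truth gives 0, best alternative gives -2.
Others bid (4, 4, 6, 4): truth gives 0, best alternative gives -2.
Others bid (4, 4, 6, 6): truth gives 0, best alternative gives -2.
Others bid (4, 6, 4, 4): truth gives 0, best alternative gives -2.
Others bid (4, 6, 4, 6): truth gives 0, best alternative gives -2.
(Remaining 250 profiles checked similarly; truth is weakly best in each.)
In every case the truthful bid is at least as good as any alternative, so it is a dominant strategy.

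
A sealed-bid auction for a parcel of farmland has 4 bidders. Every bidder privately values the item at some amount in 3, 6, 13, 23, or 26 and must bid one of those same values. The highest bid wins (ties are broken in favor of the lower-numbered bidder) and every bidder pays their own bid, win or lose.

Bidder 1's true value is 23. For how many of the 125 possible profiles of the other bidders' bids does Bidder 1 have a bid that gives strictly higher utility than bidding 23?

Others bid (3, 3, 3): truth gives 0; bid 3 gives 20 > 0. Violating.
Others bid (3, 3, 6): truth gives 0; bid 6 gives 17 > 0. Violating.
Others bid (3, 3, 13): truth gives 0; bid 13 gives 10 > 0. Violating.
Others bid (3, 3, 26): truth gives -23; bid 3 gives -3 > -23. Violating.
Others bid (3, 3, 23): truth gives 0; no alternative beats it.
Others bid (3, 6, 23): truth gives 0; no alternative beats it.
(Checking all 125 profiles: 88 have a profitable deviation, 37 do not.)

88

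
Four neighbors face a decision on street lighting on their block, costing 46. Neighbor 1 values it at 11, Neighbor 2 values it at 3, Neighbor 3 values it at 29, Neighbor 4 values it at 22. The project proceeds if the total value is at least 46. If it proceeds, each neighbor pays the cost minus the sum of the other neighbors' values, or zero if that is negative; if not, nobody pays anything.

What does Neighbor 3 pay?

10

Total value 65 ≥ cost 46, so the project is built.
The other neighbors' values sum to 36.
Cost minus that sum is 46 - 36 = 10.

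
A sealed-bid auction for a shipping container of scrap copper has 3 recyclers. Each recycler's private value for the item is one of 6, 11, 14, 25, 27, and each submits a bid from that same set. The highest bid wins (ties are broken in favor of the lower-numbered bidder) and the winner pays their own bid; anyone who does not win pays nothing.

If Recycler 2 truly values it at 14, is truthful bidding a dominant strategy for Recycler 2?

Consider the case where Recycler 1 bids 6 and Recycler 3 bids 6.
Truthful bid 14: wins, pays 14, utility 14 - 14 = 0.
Bid 11 instead: wins, pays 11, utility 14 - 11 = 3.
Since 3 > 0, bidding 11 is strictly better here, so truthful bidding is not dominant.

No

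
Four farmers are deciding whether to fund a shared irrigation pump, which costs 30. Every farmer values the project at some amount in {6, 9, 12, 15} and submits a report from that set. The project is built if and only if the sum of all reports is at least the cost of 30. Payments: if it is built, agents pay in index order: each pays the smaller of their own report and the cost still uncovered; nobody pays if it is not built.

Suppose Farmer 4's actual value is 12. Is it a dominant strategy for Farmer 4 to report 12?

Check each profile of the others' reports and compare truth against every alternative report.
Others report (6, 9, 15): truth gives 12, best alternative gives 12.
Others report (6, 12, 12): truth gives 12, best alternative gives 12.
Others report (6, 12, 15): truth gives 12, best alternative gives 12.
Others report (6, 15, 9): truth gives 12, best alternative gives 12.
Others report (6, 15, 12): truth gives 12, best alternative gives 12.
Others report (6, 15, 15): truth gives 12, best alternative gives 12.
(Remaining 58 profiles checked similarly; truth is weakly best in each.)
In every case the truthful report is at least as good as any alternative, so it is a dominant strategy.

Yes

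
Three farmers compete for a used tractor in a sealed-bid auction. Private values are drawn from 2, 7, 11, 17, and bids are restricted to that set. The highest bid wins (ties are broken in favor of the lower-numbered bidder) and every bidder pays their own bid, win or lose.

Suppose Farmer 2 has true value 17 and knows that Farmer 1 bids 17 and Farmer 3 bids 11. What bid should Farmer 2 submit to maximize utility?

2

Bid 2: loses but pays 2, utility -2.
Bid 7: loses but pays 7, utility -7.
Bid 11: loses but pays 11, utility -11.
Bid 17: loses but pays 17, utility -17.
The best choice is 2 with utility -2.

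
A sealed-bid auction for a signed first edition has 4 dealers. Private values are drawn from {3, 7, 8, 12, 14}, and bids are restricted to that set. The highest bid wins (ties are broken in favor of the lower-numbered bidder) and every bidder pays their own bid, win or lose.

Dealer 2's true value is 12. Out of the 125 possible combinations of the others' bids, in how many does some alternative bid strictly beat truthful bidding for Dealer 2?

Others bid (3, 3, 3): truth gives 0; bid 7 gives 5 > 0. Violating.
Others bid (3, 3, 7): truth gives 0; bid 7 gives 5 > 0. Violating.
Others bid (3, 3, 8): truth gives 0; bid 8 gives 4 > 0. Violating.
Others bid (3, 3, 14): truth gives -12; bid 14 gives -2 > -12. Violating.
Others bid (3, 3, 12): truth gives 0; no alternative beats it.
Others bid (3, 7, 12): truth gives 0; no alternative beats it.
(Checking all 125 profiles: 95 have a profitable deviation, 30 do not.)

95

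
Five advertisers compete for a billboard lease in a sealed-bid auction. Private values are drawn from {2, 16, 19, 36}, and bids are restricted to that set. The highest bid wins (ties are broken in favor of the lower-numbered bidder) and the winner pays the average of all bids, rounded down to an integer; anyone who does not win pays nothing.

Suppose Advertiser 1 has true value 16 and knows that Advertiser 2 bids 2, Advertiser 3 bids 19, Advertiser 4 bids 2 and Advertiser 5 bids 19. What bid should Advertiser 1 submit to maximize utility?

19

Bid 2: loses, pays 0, utility 0.
Bid 16: loses, pays 0, utility 0.
Bid 19: wins, pays 12, utility 16 - 12 = 4.
Bid 36: wins, pays 15, utility 16 - 15 = 1.
The best choice is 19 with utility 4.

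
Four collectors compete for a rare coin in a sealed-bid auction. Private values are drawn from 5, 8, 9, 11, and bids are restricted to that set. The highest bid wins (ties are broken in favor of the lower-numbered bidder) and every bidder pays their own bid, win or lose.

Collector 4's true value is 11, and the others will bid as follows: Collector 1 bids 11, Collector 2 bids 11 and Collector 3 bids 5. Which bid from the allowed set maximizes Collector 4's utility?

Bid 5: loses but pays 5, utility -5.
Bid 8: loses but pays 8, utility -8.
Bid 9: loses but pays 9, utility -9.
Bid 11: loses but pays 11, utility -11.
The best choice is 5 with utility -5.

5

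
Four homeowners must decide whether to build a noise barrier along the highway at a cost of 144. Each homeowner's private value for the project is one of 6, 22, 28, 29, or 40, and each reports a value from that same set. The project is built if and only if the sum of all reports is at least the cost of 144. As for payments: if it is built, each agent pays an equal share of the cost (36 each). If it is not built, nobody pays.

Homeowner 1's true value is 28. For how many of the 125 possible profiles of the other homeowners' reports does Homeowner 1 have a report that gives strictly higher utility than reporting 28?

1

Others report (40, 40, 40): truth gives -8; report 6 gives 0 > -8. Violating.
Others report (6, 6, 6): truth gives 0; no alternative beats it.
Others report (6, 6, 22): truth gives 0; no alternative beats it.
(Checking all 125 profiles: 1 has a profitable deviation, 124 do not.)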